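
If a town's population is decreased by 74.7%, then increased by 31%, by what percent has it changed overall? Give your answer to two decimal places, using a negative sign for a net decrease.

-66.86%

The combined multiplier is 0.253 × 1.31 = 0.33143.
That corresponds to a decrease of 66.86%.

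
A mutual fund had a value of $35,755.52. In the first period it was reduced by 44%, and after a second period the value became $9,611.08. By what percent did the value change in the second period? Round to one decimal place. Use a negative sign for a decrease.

-52.0%

After the first period: $35,755.52 × 0.56 = $20023.0912.
Second-period multiplier: $9,611.08 ÷ $20023.0912 ≈ 0.48.
That is a change of -52.0%.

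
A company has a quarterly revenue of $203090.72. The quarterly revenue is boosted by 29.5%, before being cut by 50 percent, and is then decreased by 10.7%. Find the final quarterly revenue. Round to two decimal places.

After the 29.5% increase: $203090.72 × 1.295 = $263002.4824.
After the 50% decrease: $263002.4824 × 0.5 = $131501.2412.
10.7% decrease: $131501.2412 × 0.893 = $117430.6083916 ≈ $117430.61.

$117430.61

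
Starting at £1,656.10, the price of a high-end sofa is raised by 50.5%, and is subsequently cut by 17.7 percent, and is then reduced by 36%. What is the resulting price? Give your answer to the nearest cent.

Each change multiplies by a factor: 1.505 × 0.823 × 0.64 = 0.7927136.
£1,656.10 × 0.7927136 = £1312.81299296 ≈ £1,312.81.

£1,312.81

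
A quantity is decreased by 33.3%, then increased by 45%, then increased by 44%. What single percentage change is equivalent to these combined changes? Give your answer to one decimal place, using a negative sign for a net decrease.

A 33.3% decrease multiplies by 0.667.
Then a 45% increase: 0.667 × 1.45 = 0.96715.
Then a 44% increase: 0.96715 × 1.44 = 1.392696.
Overall factor 1.392696, i.e. 39.3%.

39.3%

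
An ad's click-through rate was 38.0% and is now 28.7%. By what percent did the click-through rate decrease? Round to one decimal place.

24.5%

The change is 28.7 − 38.0 = -9.3 percentage points.
Relative to the original 38.0%, that is -9.3 ÷ 38.0 ≈ -24.5%.
So the click-through rate fell by 24.5%.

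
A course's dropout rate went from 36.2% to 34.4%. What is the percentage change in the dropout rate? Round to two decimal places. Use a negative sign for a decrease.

The change is 34.4 − 36.2 = -1.8 percentage points.
Relative to the original 36.2%, that is -1.8 ÷ 36.2 ≈ -4.97%.

-4.97%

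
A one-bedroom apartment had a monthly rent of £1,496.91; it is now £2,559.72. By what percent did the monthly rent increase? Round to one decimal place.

Change: £2,559.72 − £1,496.91 = £1,062.81.
Relative to the original: £1,062.81 ÷ £1,496.91 ≈ 71.0%.
So the monthly rent increased by 71.0%.

71.0%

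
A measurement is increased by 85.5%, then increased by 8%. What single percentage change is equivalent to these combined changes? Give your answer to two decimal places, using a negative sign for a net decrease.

100.34%

The combined multiplier is 1.855 × 1.08 = 2.0034.
That corresponds to an increase of 100.34%.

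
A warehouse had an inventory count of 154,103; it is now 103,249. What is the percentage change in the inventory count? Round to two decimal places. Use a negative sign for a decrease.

Change: 103,249 − 154,103 = -50,854.
Relative to the original: -50,854 ÷ 154,103 ≈ -33.00%.

-33.00%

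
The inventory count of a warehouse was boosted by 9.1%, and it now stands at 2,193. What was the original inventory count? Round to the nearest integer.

2,010

The overall multiplier applied was 1.091.
So the original inventory count was 2,193 ÷ 1.091 ≈ 2,010.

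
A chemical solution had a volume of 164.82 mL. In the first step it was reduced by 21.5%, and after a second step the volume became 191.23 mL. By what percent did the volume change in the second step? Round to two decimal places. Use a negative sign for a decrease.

47.80%

After the first step: 164.82 × 0.785 = 129.3837.
Second-step multiplier: 191.23 ÷ 129.3837 ≈ 1.478007.
That is a change of 47.80%.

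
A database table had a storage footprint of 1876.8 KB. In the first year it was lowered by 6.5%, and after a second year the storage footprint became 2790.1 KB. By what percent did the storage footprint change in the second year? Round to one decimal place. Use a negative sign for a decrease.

After the first year: 1876.8 × 0.935 = 1754.808.
Second-year multiplier: 2790.1 ÷ 1754.808 ≈ 1.58997.
That is a change of 59.0%.

59.0%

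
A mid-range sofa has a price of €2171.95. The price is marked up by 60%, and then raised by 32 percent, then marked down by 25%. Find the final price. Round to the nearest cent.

Apply the 60% increase: €2171.95 × 1.6 = €3475.12.
After the 32% increase: €3475.12 × 1.32 = €4587.1584.
After the 25% decrease: €4587.1584 × 0.75 = €3440.3688 ≈ €3440.37.

€3440.37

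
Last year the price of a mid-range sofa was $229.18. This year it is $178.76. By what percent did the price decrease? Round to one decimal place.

22.0%

Change: $178.76 − $229.18 = -$50.42.
Relative to the original: -$50.42 ÷ $229.18 ≈ -22.0%.
So the price decreased by 22.0%.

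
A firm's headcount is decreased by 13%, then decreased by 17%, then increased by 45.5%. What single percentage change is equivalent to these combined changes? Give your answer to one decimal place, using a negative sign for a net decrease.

5.1%

The combined multiplier is 0.87 × 0.83 × 1.455 = 1.0506555.
That corresponds to an increase of 5.1%.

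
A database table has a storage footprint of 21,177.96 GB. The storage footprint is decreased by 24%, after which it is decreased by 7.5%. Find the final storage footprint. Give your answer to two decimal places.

24% decrease: 21,177.96 × 0.76 = 16095.2496.
Apply the 7.5% decrease: 16095.2496 × 0.925 = 14888.10588 ≈ 14,888.11.

14,888.11 GB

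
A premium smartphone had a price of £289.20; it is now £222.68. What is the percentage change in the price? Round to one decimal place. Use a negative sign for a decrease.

Change: £222.68 − £289.20 = -£66.52.
Relative to the original: -£66.52 ÷ £289.20 ≈ -23.0%.

-23.0%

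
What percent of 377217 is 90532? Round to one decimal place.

90532 ÷ 377217 ≈ 24.0%.

24.0%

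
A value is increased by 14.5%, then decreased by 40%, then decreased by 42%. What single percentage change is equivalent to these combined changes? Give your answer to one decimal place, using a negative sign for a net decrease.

A 14.5% increase multiplies by 1.145.
Then a 40% decrease: 1.145 × 0.6 = 0.687.
Then a 42% decrease: 0.687 × 0.58 = 0.39846.
Overall factor 0.39846, i.e. -60.2%.

-60.2%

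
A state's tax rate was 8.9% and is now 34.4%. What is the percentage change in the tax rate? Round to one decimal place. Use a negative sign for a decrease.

The change is 34.4 − 8.9 = 25.5 percentage points.
Relative to the original 8.9%, that is 25.5 ÷ 8.9 ≈ 286.5%.

286.5%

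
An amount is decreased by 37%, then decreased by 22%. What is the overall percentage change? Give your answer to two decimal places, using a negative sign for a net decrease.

-50.86%

A 37% decrease multiplies by 0.63.
Then a 22% decrease: 0.63 × 0.78 = 0.4914.
Overall factor 0.4914, i.e. -50.86%.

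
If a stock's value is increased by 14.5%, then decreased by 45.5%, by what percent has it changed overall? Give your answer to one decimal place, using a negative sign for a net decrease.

A 14.5% increase multiplies by 1.145.
Then a 45.5% decrease: 1.145 × 0.545 = 0.624025.
Overall factor 0.624025, i.e. -37.6%.

-37.6%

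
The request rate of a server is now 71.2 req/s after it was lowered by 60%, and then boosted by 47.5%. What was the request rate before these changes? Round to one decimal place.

Undoing the 47.5% increase: 71.2 ÷ 1.475 ≈ 48.271186.
Undoing the 60% decrease: 48.271186 ÷ 0.4 ≈ 120.7 req/s.

120.7 req/s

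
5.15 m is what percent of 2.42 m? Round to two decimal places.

212.81%

5.15 m ÷ 2.42 m ≈ 212.81%.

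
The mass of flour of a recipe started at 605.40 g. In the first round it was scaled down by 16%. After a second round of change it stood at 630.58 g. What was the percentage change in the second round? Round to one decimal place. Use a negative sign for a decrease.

24.0%

After the first round: 605.40 × 0.84 = 508.536.
Second-round multiplier: 630.58 ÷ 508.536 ≈ 1.23999.
That is a change of 24.0%.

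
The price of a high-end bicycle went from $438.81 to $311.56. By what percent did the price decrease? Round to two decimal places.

29.00%

Change: $311.56 − $438.81 = -$127.25.
Relative to the original: -$127.25 ÷ $438.81 ≈ -29.00%.
So the price decreased by 29.00%.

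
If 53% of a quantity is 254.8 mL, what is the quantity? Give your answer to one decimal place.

480.8 mL

254.8 mL ÷ 0.53 ≈ 480.8 mL.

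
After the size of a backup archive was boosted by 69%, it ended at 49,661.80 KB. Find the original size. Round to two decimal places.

The overall multiplier applied was 1.69.
So the original size was 49,661.80 ÷ 1.69 ≈ 29,385.68 KB.

29,385.68 KB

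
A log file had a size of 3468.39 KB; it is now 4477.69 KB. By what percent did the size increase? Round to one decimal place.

Change: 4477.69 − 3468.39 = 1009.30.
Relative to the original: 1009.30 ÷ 3468.39 ≈ 29.1%.
So the size increased by 29.1%.

29.1%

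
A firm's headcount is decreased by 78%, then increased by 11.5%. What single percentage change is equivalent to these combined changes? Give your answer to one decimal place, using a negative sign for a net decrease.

-75.5%

The combined multiplier is 0.22 × 1.115 = 0.2453.
That corresponds to a decrease of 75.5%.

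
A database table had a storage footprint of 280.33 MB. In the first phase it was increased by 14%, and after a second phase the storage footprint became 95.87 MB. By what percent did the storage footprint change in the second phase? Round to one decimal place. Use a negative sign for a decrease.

-70.0%

After the first phase: 280.33 × 1.14 = 319.5762.
Second-phase multiplier: 95.87 ÷ 319.5762 ≈ 0.29999.
That is a change of -70.0%.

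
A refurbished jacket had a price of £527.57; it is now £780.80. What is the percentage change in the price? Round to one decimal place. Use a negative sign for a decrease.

48.0%

Change: £780.80 − £527.57 = £253.23.
Relative to the original: £253.23 ÷ £527.57 ≈ 48.0%.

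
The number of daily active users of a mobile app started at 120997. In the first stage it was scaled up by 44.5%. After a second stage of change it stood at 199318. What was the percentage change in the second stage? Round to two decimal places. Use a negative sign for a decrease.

After the first stage: 120997 × 1.445 = 174840.665.
Second-stage multiplier: 199318 ÷ 174840.665 ≈ 1.139998.
That is a change of 14.00%.

14.00%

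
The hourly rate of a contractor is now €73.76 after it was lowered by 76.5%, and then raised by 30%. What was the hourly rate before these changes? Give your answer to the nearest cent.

€241.44

Undoing the 30% increase: €73.76 ÷ 1.3 ≈ €56.738462.
Undoing the 76.5% decrease: €56.738462 ÷ 0.235 ≈ €241.44.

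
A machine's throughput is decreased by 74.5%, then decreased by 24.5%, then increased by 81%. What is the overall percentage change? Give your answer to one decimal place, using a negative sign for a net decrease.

-65.2%

The combined multiplier is 0.255 × 0.755 × 1.81 = 0.34847025.
That corresponds to a decrease of 65.2%.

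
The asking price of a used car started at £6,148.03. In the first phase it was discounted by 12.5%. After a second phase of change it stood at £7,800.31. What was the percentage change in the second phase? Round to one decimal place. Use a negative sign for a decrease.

After the first phase: £6,148.03 × 0.875 = £5379.52625.
Second-phase multiplier: £7,800.31 ÷ £5379.52625 ≈ 1.45.
That is a change of 45.0%.

45.0%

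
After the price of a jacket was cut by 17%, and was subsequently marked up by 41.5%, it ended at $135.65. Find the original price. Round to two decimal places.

$115.50

Undoing the 41.5% increase: $135.65 ÷ 1.415 ≈ $95.865724.
Undoing the 17% decrease: $95.865724 ÷ 0.83 ≈ $115.50.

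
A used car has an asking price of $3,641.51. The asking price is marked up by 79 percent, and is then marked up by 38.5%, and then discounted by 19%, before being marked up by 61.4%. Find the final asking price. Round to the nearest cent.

Each change multiplies by a factor: 1.79 × 1.385 × 0.81 × 1.614 = 3.241091961.
$3,641.51 × 3.241091961 = $11802.46878690111 ≈ $11,802.47.

$11,802.47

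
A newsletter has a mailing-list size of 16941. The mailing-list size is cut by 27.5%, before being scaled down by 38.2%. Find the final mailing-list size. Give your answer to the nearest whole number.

After the 27.5% decrease: 16941 × 0.725 = 12282.225.
After the 38.2% decrease: 12282.225 × 0.618 = 7590.41505 ≈ 7590.

7590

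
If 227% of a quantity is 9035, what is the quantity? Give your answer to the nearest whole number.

9035 ÷ 2.27 ≈ 3980.

3980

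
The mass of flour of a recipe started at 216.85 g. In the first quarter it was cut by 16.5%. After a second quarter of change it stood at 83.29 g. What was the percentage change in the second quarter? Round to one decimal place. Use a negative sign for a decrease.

After the first quarter: 216.85 × 0.835 = 181.06975.
Second-quarter multiplier: 83.29 ÷ 181.06975 ≈ 0.45999.
That is a change of -54.0%.

-54.0%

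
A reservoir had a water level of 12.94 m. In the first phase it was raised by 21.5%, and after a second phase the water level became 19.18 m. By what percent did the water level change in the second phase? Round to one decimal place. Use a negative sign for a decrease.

22.0%

After the first phase: 12.94 × 1.215 = 15.7221.
Second-phase multiplier: 19.18 ÷ 15.7221 ≈ 1.21994.
That is a change of 22.0%.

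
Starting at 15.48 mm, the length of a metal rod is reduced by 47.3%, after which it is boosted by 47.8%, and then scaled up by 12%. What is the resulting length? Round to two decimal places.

13.50 mm

47.3% decrease: 15.48 × 0.527 = 8.15796.
47.8% increase: 8.15796 × 1.478 = 12.05746488.
After the 12% increase: 12.05746488 × 1.12 = 13.5043606656 ≈ 13.50.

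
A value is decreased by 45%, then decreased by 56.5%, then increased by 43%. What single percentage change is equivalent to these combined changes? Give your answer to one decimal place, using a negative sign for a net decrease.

-65.8%

A 45% decrease multiplies by 0.55.
Then a 56.5% decrease: 0.55 × 0.435 = 0.23925.
Then a 43% increase: 0.23925 × 1.43 = 0.3421275.
Overall factor 0.3421275, i.e. -65.8%.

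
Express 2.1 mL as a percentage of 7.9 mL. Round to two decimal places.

2.1 mL ÷ 7.9 mL ≈ 26.58%.

26.58%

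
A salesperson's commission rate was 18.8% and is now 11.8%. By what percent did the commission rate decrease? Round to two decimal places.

The change is 11.8 − 18.8 = -7.0 percentage points.
Relative to the original 18.8%, that is -7.0 ÷ 18.8 ≈ -37.23%.
So the commission rate fell by 37.23%.

37.23%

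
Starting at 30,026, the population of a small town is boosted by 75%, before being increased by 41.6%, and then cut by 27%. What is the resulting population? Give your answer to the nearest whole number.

Each change multiplies by a factor: 1.75 × 1.416 × 0.73 = 1.80894.
30,026 × 1.80894 = 54315.23244 ≈ 54,315.

54,315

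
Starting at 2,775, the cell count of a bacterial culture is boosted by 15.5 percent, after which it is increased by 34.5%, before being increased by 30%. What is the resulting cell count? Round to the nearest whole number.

Apply the 15.5% increase: 2,775 × 1.155 = 3205.125.
Apply the 34.5% increase: 3205.125 × 1.345 = 4310.893125.
After the 30% increase: 4310.893125 × 1.3 = 5604.1610625 ≈ 5,604.

5,604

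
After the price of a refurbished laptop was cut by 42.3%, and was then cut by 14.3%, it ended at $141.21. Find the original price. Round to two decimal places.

$285.57

The overall multiplier applied was 0.577 × 0.857 = 0.494489.
So the original price was $141.21 ÷ 0.494489 ≈ $285.57.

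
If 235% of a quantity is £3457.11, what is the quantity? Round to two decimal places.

£3457.11 ÷ 2.35 ≈ £1471.11.

£1471.11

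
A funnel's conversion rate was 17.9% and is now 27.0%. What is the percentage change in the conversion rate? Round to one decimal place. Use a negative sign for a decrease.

The change is 27.0 − 17.9 = 9.1 percentage points.
Relative to the original 17.9%, that is 9.1 ÷ 17.9 ≈ 50.8%.

50.8%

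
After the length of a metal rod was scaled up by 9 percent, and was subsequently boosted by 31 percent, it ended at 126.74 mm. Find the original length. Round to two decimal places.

Undoing the 31% increase: 126.74 ÷ 1.31 ≈ 96.748092.
Undoing the 9% increase: 96.748092 ÷ 1.09 ≈ 88.76 mm.

88.76 mm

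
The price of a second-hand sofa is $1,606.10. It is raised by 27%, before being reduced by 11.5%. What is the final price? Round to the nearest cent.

$1,805.18

27% increase: $1,606.10 × 1.27 = $2039.747.
After the 11.5% decrease: $2039.747 × 0.885 = $1805.176095 ≈ $1,805.18.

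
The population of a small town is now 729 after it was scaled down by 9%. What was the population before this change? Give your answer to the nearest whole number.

The overall multiplier applied was 0.91.
So the original population was 729 ÷ 0.91 ≈ 801.

801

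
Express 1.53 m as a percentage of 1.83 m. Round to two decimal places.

83.61%

1.53 m ÷ 1.83 m ≈ 83.61%.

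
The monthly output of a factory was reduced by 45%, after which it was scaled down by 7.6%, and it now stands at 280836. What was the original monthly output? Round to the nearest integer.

Undoing the 7.6% decrease: 280836 ÷ 0.924 ≈ 303935.064935.
Undoing the 45% decrease: 303935.064935 ÷ 0.55 ≈ 552609.

552609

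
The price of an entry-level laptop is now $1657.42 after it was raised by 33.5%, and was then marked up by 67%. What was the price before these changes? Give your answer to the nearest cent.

$743.42

Undoing the 67% increase: $1657.42 ÷ 1.67 ≈ $992.467066.
Undoing the 33.5% increase: $992.467066 ÷ 1.335 ≈ $743.42.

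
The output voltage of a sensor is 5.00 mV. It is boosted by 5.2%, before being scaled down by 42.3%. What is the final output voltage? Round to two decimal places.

Each change multiplies by a factor: 1.052 × 0.577 = 0.607004.
5.00 × 0.607004 = 3.03502 ≈ 3.04.

3.04 mV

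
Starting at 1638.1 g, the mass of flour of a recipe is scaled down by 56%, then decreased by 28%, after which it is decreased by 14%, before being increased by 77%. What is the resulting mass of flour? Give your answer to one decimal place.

789.9 g

After the 56% decrease: 1638.1 × 0.44 = 720.764.
Apply the 28% decrease: 720.764 × 0.72 = 518.95008.
14% decrease: 518.95008 × 0.86 = 446.2970688.
Apply the 77% increase: 446.2970688 × 1.77 = 789.945811776 ≈ 789.9.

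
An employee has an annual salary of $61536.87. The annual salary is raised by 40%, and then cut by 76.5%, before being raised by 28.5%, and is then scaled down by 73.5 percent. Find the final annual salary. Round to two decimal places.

$6894.14

40% increase: $61536.87 × 1.4 = $86151.618.
76.5% decrease: $86151.618 × 0.235 = $20245.63023.
After the 28.5% increase: $20245.63023 × 1.285 = $26015.63484555.
73.5% decrease: $26015.63484555 × 0.265 = $6894.14323407075 ≈ $6894.14.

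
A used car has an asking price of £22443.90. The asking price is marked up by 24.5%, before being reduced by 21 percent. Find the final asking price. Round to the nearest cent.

£22074.70

Each change multiplies by a factor: 1.245 × 0.79 = 0.98355.
£22443.90 × 0.98355 = £22074.697845 ≈ £22074.70.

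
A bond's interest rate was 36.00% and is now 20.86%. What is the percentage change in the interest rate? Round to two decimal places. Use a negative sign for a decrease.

-42.06%

The change is 20.86 − 36.00 = -15.14 percentage points.
Relative to the original 36.00%, that is -15.14 ÷ 36.00 ≈ -42.06%.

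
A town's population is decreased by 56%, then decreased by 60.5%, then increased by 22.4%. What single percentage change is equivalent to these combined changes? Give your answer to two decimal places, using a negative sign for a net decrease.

-78.73%

A 56% decrease multiplies by 0.44.
Then a 60.5% decrease: 0.44 × 0.395 = 0.1738.
Then a 22.4% increase: 0.1738 × 1.224 = 0.2127312.
Overall factor 0.2127312, i.e. -78.73%.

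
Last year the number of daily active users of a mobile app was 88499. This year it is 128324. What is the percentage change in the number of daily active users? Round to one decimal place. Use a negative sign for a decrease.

45.0%

Change: 128324 − 88499 = 39825.
Relative to the original: 39825 ÷ 88499 ≈ 45.0%.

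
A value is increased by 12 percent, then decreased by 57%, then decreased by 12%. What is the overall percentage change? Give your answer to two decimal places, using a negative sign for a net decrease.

A 12% increase multiplies by 1.12.
Then a 57% decrease: 1.12 × 0.43 = 0.4816.
Then a 12% decrease: 0.4816 × 0.88 = 0.423808.
Overall factor 0.423808, i.e. -57.62%.

-57.62%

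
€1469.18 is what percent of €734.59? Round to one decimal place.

€1469.18 ÷ €734.59 = 200.0%.

200.0%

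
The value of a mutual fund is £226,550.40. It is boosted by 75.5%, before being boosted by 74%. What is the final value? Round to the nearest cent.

£691,816.96

75.5% increase: £226,550.40 × 1.755 = £397595.952.
Apply the 74% increase: £397595.952 × 1.74 = £691816.95648 ≈ £691,816.96.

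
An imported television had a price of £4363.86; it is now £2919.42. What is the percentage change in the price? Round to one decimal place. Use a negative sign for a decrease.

Change: £2919.42 − £4363.86 = -£1444.44.
Relative to the original: -£1444.44 ÷ £4363.86 ≈ -33.1%.

-33.1%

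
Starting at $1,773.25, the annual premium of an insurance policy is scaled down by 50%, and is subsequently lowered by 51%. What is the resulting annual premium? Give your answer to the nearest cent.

$434.45

Each change multiplies by a factor: 0.5 × 0.49 = 0.245.
$1,773.25 × 0.245 = $434.44625 ≈ $434.45.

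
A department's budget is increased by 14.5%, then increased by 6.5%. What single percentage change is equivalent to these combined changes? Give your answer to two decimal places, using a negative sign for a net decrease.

21.94%

A 14.5% increase multiplies by 1.145.
Then a 6.5% increase: 1.145 × 1.065 = 1.219425.
Overall factor 1.219425, i.e. 21.94%.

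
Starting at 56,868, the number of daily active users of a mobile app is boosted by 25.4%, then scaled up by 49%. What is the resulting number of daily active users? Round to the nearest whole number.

25.4% increase: 56,868 × 1.254 = 71312.472.
After the 49% increase: 71312.472 × 1.49 = 106255.58328 ≈ 106,256.

106,256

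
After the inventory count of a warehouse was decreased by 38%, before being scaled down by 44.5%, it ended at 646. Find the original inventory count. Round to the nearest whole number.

1,877

The overall multiplier applied was 0.62 × 0.555 = 0.3441.
So the original inventory count was 646 ÷ 0.3441 ≈ 1,877.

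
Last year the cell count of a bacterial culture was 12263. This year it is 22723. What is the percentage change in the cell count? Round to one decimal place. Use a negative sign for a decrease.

Change: 22723 − 12263 = 10460.
Relative to the original: 10460 ÷ 12263 ≈ 85.3%.

85.3%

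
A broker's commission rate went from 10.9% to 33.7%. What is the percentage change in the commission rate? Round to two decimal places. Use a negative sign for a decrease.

The change is 33.7 − 10.9 = 22.8 percentage points.
Relative to the original 10.9%, that is 22.8 ÷ 10.9 ≈ 209.17%.

209.17%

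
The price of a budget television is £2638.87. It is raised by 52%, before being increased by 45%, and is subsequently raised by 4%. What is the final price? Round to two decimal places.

£6048.71

Each change multiplies by a factor: 1.52 × 1.45 × 1.04 = 2.29216.
£2638.87 × 2.29216 = £6048.7122592 ≈ £6048.71.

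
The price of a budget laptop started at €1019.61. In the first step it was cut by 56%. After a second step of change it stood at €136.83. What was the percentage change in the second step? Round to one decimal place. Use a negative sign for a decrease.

-69.5%

After the first step: €1019.61 × 0.44 = €448.6284.
Second-step multiplier: €136.83 ÷ €448.6284 ≈ 0.305.
That is a change of -69.5%.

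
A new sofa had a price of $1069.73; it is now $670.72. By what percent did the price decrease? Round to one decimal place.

37.3%

Change: $670.72 − $1069.73 = -$399.01.
Relative to the original: -$399.01 ÷ $1069.73 ≈ -37.3%.
So the price decreased by 37.3%.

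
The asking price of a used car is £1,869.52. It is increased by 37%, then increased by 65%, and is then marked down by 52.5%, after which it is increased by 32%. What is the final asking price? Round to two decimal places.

£2,649.73

Apply the 37% increase: £1,869.52 × 1.37 = £2561.2424.
65% increase: £2561.2424 × 1.65 = £4226.04996.
After the 52.5% decrease: £4226.04996 × 0.475 = £2007.373731.
After the 32% increase: £2007.373731 × 1.32 = £2649.73332492 ≈ £2,649.73.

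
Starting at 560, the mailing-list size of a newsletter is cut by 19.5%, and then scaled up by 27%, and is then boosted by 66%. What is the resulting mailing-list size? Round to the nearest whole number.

19.5% decrease: 560 × 0.805 = 450.8.
27% increase: 450.8 × 1.27 = 572.516.
After the 66% increase: 572.516 × 1.66 = 950.37656 ≈ 950.

950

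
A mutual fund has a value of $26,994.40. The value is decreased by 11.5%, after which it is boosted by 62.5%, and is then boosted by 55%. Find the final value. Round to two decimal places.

$60,173.05

Apply the 11.5% decrease: $26,994.40 × 0.885 = $23890.044.
62.5% increase: $23890.044 × 1.625 = $38821.3215.
55% increase: $38821.3215 × 1.55 = $60173.048325 ≈ $60,173.05.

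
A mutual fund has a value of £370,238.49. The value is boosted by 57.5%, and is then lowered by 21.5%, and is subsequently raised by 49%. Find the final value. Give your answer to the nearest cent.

57.5% increase: £370,238.49 × 1.575 = £583125.62175.
Apply the 21.5% decrease: £583125.62175 × 0.785 = £457753.61307375.
Apply the 49% increase: £457753.61307375 × 1.49 = £682052.8834798875 ≈ £682,052.88.

£682,052.88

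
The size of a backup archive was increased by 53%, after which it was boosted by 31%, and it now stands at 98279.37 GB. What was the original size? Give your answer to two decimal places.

49034.26 GB

The overall multiplier applied was 1.53 × 1.31 = 2.0043.
So the original size was 98279.37 ÷ 2.0043 ≈ 49034.26 GB.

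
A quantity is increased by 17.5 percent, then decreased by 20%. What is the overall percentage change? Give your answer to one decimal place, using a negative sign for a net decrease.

-6.0%

A 17.5% increase multiplies by 1.175.
Then a 20% decrease: 1.175 × 0.8 = 0.94.
Overall factor 0.94, i.e. -6.0%.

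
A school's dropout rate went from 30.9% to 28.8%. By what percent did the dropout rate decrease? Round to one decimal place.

The change is 28.8 − 30.9 = -2.1 percentage points.
Relative to the original 30.9%, that is -2.1 ÷ 30.9 ≈ -6.8%.
So the dropout rate fell by 6.8%.

6.8%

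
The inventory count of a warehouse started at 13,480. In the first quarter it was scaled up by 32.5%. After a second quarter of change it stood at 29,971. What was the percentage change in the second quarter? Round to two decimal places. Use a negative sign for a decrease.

67.80%

After the first quarter: 13,480 × 1.325 = 17861.
Second-quarter multiplier: 29,971 ÷ 17861 ≈ 1.678014.
That is a change of 67.80%.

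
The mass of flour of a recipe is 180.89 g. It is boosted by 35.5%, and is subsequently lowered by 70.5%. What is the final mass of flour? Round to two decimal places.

Each change multiplies by a factor: 1.355 × 0.295 = 0.399725.
180.89 × 0.399725 = 72.30625525 ≈ 72.31.

72.31 g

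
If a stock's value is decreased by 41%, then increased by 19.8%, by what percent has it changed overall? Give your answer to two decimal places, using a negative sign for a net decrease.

A 41% decrease multiplies by 0.59.
Then a 19.8% increase: 0.59 × 1.198 = 0.70682.
Overall factor 0.70682, i.e. -29.32%.

-29.32%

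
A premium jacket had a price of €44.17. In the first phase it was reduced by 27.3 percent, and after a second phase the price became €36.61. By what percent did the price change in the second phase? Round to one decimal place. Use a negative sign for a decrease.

14.0%

After the first phase: €44.17 × 0.727 = €32.11159.
Second-phase multiplier: €36.61 ÷ €32.11159 ≈ 1.14009.
That is a change of 14.0%.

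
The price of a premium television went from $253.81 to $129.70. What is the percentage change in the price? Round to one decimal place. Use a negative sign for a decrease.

-48.9%

Change: $129.70 − $253.81 = -$124.11.
Relative to the original: -$124.11 ÷ $253.81 ≈ -48.9%.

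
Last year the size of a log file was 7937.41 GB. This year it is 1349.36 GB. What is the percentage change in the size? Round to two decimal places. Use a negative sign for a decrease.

Change: 1349.36 − 7937.41 = -6588.05.
Relative to the original: -6588.05 ÷ 7937.41 ≈ -83.00%.

-83.00%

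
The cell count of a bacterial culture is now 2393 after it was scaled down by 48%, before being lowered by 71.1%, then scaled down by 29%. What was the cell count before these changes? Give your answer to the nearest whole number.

22428

The overall multiplier applied was 0.52 × 0.289 × 0.71 = 0.1066988.
So the original cell count was 2393 ÷ 0.1066988 ≈ 22428.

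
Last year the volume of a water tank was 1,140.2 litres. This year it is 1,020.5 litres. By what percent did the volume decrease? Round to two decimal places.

10.50%

Change: 1,020.5 − 1,140.2 = -119.7.
Relative to the original: -119.7 ÷ 1,140.2 ≈ -10.50%.
So the volume decreased by 10.50%.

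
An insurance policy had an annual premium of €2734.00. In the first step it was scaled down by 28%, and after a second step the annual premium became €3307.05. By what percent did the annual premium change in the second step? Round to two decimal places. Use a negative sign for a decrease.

68.00%

After the first step: €2734.00 × 0.72 = €1968.48.
Second-step multiplier: €3307.05 ÷ €1968.48 ≈ 1.680002.
That is a change of 68.00%.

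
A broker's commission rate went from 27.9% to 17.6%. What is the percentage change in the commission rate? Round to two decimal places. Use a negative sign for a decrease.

-36.92%

The change is 17.6 − 27.9 = -10.3 percentage points.
Relative to the original 27.9%, that is -10.3 ÷ 27.9 ≈ -36.92%.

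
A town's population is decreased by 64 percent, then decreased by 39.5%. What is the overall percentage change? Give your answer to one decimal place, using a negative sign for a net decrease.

The combined multiplier is 0.36 × 0.605 = 0.2178.
That corresponds to a decrease of 78.2%.

-78.2%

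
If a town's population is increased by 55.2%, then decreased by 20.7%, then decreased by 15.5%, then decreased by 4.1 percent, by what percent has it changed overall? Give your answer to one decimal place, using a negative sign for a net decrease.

-0.3%

The combined multiplier is 1.552 × 0.793 × 0.845 × 0.959 = 0.99733307128.
That corresponds to a decrease of 0.3%.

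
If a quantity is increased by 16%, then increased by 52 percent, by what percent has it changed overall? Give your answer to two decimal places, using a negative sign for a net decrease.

76.32%

A 16% increase multiplies by 1.16.
Then a 52% increase: 1.16 × 1.52 = 1.7632.
Overall factor 1.7632, i.e. 76.32%.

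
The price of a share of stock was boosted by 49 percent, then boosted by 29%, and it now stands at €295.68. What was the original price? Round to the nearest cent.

Undoing the 29% increase: €295.68 ÷ 1.29 ≈ €229.209302.
Undoing the 49% increase: €229.209302 ÷ 1.49 ≈ €153.83.

€153.83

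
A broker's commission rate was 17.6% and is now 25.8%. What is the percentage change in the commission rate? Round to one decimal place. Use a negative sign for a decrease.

The change is 25.8 − 17.6 = 8.2 percentage points.
Relative to the original 17.6%, that is 8.2 ÷ 17.6 ≈ 46.6%.

46.6%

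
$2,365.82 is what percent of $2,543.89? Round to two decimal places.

93.00%

$2,365.82 ÷ $2,543.89 ≈ 93.00%.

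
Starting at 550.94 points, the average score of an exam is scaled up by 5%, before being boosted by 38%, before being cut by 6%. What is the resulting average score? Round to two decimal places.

Each change multiplies by a factor: 1.05 × 1.38 × 0.94 = 1.36206.
550.94 × 1.36206 = 750.4133364 ≈ 750.41.

750.41 points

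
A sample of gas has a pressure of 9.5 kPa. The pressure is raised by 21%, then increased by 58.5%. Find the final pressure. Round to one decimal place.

21% increase: 9.5 × 1.21 = 11.495.
58.5% increase: 11.495 × 1.585 = 18.219575 ≈ 18.2.

18.2 kPa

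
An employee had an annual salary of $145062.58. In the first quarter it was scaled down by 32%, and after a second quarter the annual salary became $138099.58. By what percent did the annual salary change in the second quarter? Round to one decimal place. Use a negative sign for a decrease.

40.0%

After the first quarter: $145062.58 × 0.68 = $98642.5544.
Second-quarter multiplier: $138099.58 ÷ $98642.5544 ≈ 1.4.
That is a change of 40.0%.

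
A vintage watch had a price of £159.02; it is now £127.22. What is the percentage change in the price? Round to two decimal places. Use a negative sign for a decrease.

Change: £127.22 − £159.02 = -£31.80.
Relative to the original: -£31.80 ÷ £159.02 ≈ -20.00%.

-20.00%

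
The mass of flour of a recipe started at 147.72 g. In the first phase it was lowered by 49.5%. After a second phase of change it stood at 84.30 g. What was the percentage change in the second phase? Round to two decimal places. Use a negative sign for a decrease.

After the first phase: 147.72 × 0.505 = 74.5986.
Second-phase multiplier: 84.30 ÷ 74.5986 ≈ 1.130048.
That is a change of 13.00%.

13.00%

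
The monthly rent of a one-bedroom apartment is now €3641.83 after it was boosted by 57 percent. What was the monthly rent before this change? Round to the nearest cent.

The overall multiplier applied was 1.57.
So the original monthly rent was €3641.83 ÷ 1.57 ≈ €2319.64.

€2319.64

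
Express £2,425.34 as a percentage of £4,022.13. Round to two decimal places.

60.30%

£2,425.34 ÷ £4,022.13 ≈ 60.30%.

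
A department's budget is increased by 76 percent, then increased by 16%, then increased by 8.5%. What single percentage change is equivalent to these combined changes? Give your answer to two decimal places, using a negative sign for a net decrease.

A 76% increase multiplies by 1.76.
Then a 16% increase: 1.76 × 1.16 = 2.0416.
Then an 8.5% increase: 2.0416 × 1.085 = 2.215136.
Overall factor 2.215136, i.e. 121.51%.

121.51%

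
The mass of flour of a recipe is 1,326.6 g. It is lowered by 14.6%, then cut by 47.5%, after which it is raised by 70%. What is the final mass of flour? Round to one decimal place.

14.6% decrease: 1,326.6 × 0.854 = 1132.9164.
Apply the 47.5% decrease: 1132.9164 × 0.525 = 594.78111.
After the 70% increase: 594.78111 × 1.7 = 1011.127887 ≈ 1,011.1.

1,011.1 g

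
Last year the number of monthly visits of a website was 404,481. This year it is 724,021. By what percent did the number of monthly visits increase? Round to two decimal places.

79.00%

Change: 724,021 − 404,481 = 319,540.
Relative to the original: 319,540 ÷ 404,481 ≈ 79.00%.
So the number of monthly visits increased by 79.00%.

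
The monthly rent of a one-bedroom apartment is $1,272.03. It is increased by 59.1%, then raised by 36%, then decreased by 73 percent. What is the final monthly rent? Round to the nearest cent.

$743.14

Each change multiplies by a factor: 1.591 × 1.36 × 0.27 = 0.5842152.
$1,272.03 × 0.5842152 = $743.139260856 ≈ $743.14.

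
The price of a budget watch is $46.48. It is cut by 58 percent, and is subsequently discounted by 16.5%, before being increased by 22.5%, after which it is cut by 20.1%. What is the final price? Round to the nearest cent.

Apply the 58% decrease: $46.48 × 0.42 = $19.5216.
16.5% decrease: $19.5216 × 0.835 = $16.300536.
Apply the 22.5% increase: $16.300536 × 1.225 = $19.9681566.
20.1% decrease: $19.9681566 × 0.799 = $15.9545571234 ≈ $15.95.

$15.95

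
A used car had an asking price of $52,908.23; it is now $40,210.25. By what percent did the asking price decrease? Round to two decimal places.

24.00%

Change: $40,210.25 − $52,908.23 = -$12,697.98.
Relative to the original: -$12,697.98 ÷ $52,908.23 ≈ -24.00%.
So the asking price decreased by 24.00%.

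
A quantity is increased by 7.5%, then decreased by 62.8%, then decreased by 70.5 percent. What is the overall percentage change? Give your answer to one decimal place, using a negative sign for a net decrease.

The combined multiplier is 1.075 × 0.372 × 0.295 = 0.1179705.
That corresponds to a decrease of 88.2%.

-88.2%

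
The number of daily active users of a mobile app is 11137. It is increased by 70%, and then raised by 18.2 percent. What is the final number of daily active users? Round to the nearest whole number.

After the 70% increase: 11137 × 1.7 = 18932.9.
After the 18.2% increase: 18932.9 × 1.182 = 22378.6878 ≈ 22379.

22379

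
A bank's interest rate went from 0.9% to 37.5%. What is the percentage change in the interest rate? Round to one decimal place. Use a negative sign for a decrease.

4066.7%

The change is 37.5 − 0.9 = 36.6 percentage points.
Relative to the original 0.9%, that is 36.6 ÷ 0.9 ≈ 4066.7%.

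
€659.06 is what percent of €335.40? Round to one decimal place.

196.5%

€659.06 ÷ €335.40 ≈ 196.5%.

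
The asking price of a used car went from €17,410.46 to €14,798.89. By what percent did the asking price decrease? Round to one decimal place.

15.0%

Change: €14,798.89 − €17,410.46 = -€2,611.57.
Relative to the original: -€2,611.57 ÷ €17,410.46 ≈ -15.0%.
So the asking price decreased by 15.0%.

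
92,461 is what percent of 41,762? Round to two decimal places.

92,461 ÷ 41,762 ≈ 221.40%.

221.40%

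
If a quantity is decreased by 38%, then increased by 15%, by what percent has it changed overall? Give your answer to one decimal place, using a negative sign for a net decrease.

-28.7%

The combined multiplier is 0.62 × 1.15 = 0.713.
That corresponds to a decrease of 28.7%.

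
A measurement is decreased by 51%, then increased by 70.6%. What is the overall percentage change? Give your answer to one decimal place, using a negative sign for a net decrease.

A 51% decrease multiplies by 0.49.
Then a 70.6% increase: 0.49 × 1.706 = 0.83594.
Overall factor 0.83594, i.e. -16.4%.

-16.4%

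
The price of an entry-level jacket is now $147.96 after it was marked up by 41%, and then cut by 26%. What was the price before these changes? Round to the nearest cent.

The overall multiplier applied was 1.41 × 0.74 = 1.0434.
So the original price was $147.96 ÷ 1.0434 ≈ $141.81.

$141.81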